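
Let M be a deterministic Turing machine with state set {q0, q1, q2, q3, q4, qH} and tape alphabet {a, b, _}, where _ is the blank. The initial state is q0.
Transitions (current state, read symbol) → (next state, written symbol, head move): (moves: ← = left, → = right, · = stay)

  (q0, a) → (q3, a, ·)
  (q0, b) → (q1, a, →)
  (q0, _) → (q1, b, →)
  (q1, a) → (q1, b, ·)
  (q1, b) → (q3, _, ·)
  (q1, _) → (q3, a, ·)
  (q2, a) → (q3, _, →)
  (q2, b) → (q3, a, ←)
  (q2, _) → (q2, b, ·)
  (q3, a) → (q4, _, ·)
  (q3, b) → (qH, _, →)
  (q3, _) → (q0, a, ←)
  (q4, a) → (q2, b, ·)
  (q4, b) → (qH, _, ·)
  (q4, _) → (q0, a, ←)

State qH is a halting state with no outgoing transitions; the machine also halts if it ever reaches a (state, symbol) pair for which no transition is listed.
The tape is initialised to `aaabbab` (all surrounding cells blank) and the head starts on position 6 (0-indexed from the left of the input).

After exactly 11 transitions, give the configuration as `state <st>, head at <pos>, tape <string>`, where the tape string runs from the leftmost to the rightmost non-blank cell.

state q1, head at 5, tape aaabaaaa

q0 | aaabba[b]_   read b → write a, move →, go to q1
q1 | aaabbaa[_]   read _ → write a, move ·, go to q3
q3 | aaabbaa[a]   read a → write _, move ·, go to q4
q4 | aaabbaa[_]   read _ → write a, move ←, go to q0
q0 | aaabba[a]a   read a → write a, move ·, go to q3
q3 | aaabba[a]a   read a → write _, move ·, go to q4
q4 | aaabba[_]a   read _ → write a, move ←, go to q0
q0 | aaabb[a]aa   read a → write a, move ·, go to q3
q3 | aaabb[a]aa   read a → write _, move ·, go to q4
q4 | aaabb[_]aa   read _ → write a, move ←, go to q0
q0 | aaab[b]aaa   read b → write a, move →, go to q1
q1 | aaaba[a]aa
After 11 steps: state q1, head at 5, tape aaabaaaa.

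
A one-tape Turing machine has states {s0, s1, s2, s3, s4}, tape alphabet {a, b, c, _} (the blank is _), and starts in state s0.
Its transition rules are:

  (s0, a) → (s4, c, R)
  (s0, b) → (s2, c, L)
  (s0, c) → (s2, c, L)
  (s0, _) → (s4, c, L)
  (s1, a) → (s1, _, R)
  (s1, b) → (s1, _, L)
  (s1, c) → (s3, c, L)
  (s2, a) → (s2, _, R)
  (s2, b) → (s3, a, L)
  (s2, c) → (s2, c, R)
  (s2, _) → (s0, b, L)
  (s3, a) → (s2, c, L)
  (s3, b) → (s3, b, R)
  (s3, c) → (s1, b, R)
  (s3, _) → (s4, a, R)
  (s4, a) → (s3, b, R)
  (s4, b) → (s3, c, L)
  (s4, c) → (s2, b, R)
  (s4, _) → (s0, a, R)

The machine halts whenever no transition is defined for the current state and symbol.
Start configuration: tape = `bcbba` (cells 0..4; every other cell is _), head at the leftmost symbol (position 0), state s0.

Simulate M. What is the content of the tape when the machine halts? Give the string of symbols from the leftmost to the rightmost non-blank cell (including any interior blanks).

s0 | ___[b]cbba   read b → write c, move L, go to s2
s2 | __[_]ccbba   read _ → write b, move L, go to s0
s0 | _[_]bccbba   read _ → write c, move L, go to s4
s4 | [_]cbccbba   read _ → write a, move R, go to s0
s0 | a[c]bccbba   read c → write c, move L, go to s2
s2 | [a]cbccbba   read a → write _, move R, go to s2
s2 | _[c]bccbba   read c → write c, move R, go to s2
s2 | _c[b]ccbba   read b → write a, move L, go to s3
s3 | _[c]accbba   read c → write b, move R, go to s1
s1 | _b[a]ccbba   read a → write _, move R, go to s1
s1 | _b_[c]cbba   read c → write c, move L, go to s3
s3 | _b[_]ccbba   read _ → write a, move R, go to s4
s4 | _ba[c]cbba   read c → write b, move R, go to s2
s2 | _bab[c]bba   read c → write c, move R, go to s2
s2 | _babc[b]ba   read b → write a, move L, go to s3
s3 | _bab[c]aba   read c → write b, move R, go to s1
s1 | _babb[a]ba   read a → write _, move R, go to s1
s1 | _babb_[b]a   read b → write _, move L, go to s1
s1 | _babb[_]_a
The non-blank tape span at halt is babb__a.

babb__a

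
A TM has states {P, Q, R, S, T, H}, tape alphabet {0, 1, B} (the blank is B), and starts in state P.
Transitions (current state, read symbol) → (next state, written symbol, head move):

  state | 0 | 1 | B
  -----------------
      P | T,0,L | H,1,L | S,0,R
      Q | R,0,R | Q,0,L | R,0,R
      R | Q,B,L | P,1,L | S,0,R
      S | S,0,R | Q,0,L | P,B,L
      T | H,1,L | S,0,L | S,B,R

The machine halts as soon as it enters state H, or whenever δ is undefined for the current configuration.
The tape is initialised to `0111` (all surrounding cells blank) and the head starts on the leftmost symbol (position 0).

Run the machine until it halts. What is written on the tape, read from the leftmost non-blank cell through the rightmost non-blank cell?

state=P head=0 tape=B[0]111B   (P,0)→(T,0,L)
state=T head=-1 tape=[B]0111B   (T,B)→(S,B,R)
state=S head=0 tape=B[0]111B   (S,0)→(S,0,R)
state=S head=1 tape=B0[1]11B   (S,1)→(Q,0,L)
state=Q head=0 tape=B[0]011B   (Q,0)→(R,0,R)
state=R head=1 tape=B0[0]11B   (R,0)→(Q,B,L)
state=Q head=0 tape=B[0]B11B   (Q,0)→(R,0,R)
state=R head=1 tape=B0[B]11B   (R,B)→(S,0,R)
state=S head=2 tape=B00[1]1B   (S,1)→(Q,0,L)
state=Q head=1 tape=B0[0]01B   (Q,0)→(R,0,R)
state=R head=2 tape=B00[0]1B   (R,0)→(Q,B,L)
state=Q head=1 tape=B0[0]B1B   (Q,0)→(R,0,R)
state=R head=2 tape=B00[B]1B   (R,B)→(S,0,R)
state=S head=3 tape=B000[1]B   (S,1)→(Q,0,L)
state=Q head=2 tape=B00[0]0B   (Q,0)→(R,0,R)
state=R head=3 tape=B000[0]B   (R,0)→(Q,B,L)
state=Q head=2 tape=B00[0]BB   (Q,0)→(R,0,R)
state=R head=3 tape=B000[B]B   (R,B)→(S,0,R)
state=S head=4 tape=B0000[B]   (S,B)→(P,B,L)
state=P head=3 tape=B000[0]B   (P,0)→(T,0,L)
state=T head=2 tape=B00[0]0B   (T,0)→(H,1,L)
state=H head=1 tape=B0[0]10B
The non-blank tape span at halt is 0010.

0010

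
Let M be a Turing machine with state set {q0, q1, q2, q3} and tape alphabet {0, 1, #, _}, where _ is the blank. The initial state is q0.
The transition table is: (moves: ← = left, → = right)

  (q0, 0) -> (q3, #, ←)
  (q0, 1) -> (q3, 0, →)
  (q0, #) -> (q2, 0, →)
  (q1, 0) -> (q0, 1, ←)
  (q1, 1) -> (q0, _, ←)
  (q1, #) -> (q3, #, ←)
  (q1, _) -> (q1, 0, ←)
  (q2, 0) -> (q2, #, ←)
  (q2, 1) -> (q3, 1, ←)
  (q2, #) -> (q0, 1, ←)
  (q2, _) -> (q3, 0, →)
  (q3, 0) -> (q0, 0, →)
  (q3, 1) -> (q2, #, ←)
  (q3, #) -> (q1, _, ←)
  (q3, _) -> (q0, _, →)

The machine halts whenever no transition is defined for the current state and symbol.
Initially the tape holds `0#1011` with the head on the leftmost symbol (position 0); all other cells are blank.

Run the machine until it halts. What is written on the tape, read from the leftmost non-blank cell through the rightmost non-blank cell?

q0 | __[0]#1011   read 0 → write #, move ←, go to q3
q3 | _[_]##1011   read _ → write _, move →, go to q0
q0 | __[#]#1011   read # → write 0, move →, go to q2
q2 | __0[#]1011   read # → write 1, move ←, go to q0
q0 | __[0]11011   read 0 → write #, move ←, go to q3
q3 | _[_]#11011   read _ → write _, move →, go to q0
q0 | __[#]11011   read # → write 0, move →, go to q2
q2 | __0[1]1011   read 1 → write 1, move ←, go to q3
q3 | __[0]11011   read 0 → write 0, move →, go to q0
q0 | __0[1]1011   read 1 → write 0, move →, go to q3
q3 | __00[1]011   read 1 → write #, move ←, go to q2
q2 | __0[0]#011   read 0 → write #, move ←, go to q2
q2 | __[0]##011   read 0 → write #, move ←, go to q2
q2 | _[_]###011   read _ → write 0, move →, go to q3
q3 | _0[#]##011   read # → write _, move ←, go to q1
q1 | _[0]_##011   read 0 → write 1, move ←, go to q0
q0 | [_]1_##011
The non-blank tape span at halt is 1_##011.

1_##011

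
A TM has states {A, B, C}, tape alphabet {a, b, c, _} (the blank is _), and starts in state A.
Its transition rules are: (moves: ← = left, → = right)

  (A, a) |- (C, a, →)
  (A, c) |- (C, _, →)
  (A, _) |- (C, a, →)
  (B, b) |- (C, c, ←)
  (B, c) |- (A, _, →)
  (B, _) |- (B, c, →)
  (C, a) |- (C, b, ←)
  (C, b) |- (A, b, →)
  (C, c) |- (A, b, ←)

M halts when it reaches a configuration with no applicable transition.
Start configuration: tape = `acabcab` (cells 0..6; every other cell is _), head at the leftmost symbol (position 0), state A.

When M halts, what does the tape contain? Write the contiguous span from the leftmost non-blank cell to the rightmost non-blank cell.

abab_bb

A | [a]cabcab   read a → write a, move →, go to C
C | a[c]abcab   read c → write b, move ←, go to A
A | [a]babcab   read a → write a, move →, go to C
C | a[b]abcab   read b → write b, move →, go to A
A | ab[a]bcab   read a → write a, move →, go to C
C | aba[b]cab   read b → write b, move →, go to A
A | abab[c]ab   read c → write _, move →, go to C
C | abab_[a]b   read a → write b, move ←, go to C
C | abab[_]bb
The non-blank tape span at halt is abab_bb.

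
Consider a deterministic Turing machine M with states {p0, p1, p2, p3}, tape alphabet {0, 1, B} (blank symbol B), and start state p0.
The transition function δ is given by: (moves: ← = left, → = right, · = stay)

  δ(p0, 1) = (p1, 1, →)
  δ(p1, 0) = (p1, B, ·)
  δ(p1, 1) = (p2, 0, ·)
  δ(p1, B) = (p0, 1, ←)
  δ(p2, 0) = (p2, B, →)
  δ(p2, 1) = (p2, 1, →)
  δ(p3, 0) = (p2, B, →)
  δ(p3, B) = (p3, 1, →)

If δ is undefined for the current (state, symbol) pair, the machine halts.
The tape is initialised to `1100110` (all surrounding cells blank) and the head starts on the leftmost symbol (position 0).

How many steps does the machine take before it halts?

8

state=p0 head=0 tape=[1]100110B   (p0,1)→(p1,1,→)
state=p1 head=1 tape=1[1]00110B   (p1,1)→(p2,0,·)
state=p2 head=1 tape=1[0]00110B   (p2,0)→(p2,B,→)
state=p2 head=2 tape=1B[0]0110B   (p2,0)→(p2,B,→)
state=p2 head=3 tape=1BB[0]110B   (p2,0)→(p2,B,→)
state=p2 head=4 tape=1BBB[1]10B   (p2,1)→(p2,1,→)
state=p2 head=5 tape=1BBB1[1]0B   (p2,1)→(p2,1,→)
state=p2 head=6 tape=1BBB11[0]B   (p2,0)→(p2,B,→)
state=p2 head=7 tape=1BBB11B[B]
M halts after 8 transitions.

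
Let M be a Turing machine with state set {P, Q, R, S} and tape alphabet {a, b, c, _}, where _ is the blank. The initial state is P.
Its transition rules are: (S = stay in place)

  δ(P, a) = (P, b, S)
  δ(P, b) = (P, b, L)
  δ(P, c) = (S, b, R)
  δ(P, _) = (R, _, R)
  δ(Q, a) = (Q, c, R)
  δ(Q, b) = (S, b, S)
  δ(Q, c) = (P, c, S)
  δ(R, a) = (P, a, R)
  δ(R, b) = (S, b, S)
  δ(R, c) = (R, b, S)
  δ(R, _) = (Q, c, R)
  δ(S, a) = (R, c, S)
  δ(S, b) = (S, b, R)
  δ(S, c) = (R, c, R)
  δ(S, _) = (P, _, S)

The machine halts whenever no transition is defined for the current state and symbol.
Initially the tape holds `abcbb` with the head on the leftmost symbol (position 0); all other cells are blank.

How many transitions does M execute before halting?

P | _[a]bcbb___   read a → write b, move S, go to P
P | _[b]bcbb___   read b → write b, move L, go to P
P | [_]bbcbb___   read _ → write _, move R, go to R
R | _[b]bcbb___   read b → write b, move S, go to S
S | _[b]bcbb___   read b → write b, move R, go to S
S | _b[b]cbb___   read b → write b, move R, go to S
S | _bb[c]bb___   read c → write c, move R, go to R
R | _bbc[b]b___   read b → write b, move S, go to S
S | _bbc[b]b___   read b → write b, move R, go to S
S | _bbcb[b]___   read b → write b, move R, go to S
S | _bbcbb[_]__   read _ → write _, move S, go to P
P | _bbcbb[_]__   read _ → write _, move R, go to R
R | _bbcbb_[_]_   read _ → write c, move R, go to Q
Q | _bbcbb_c[_]
M halts after 13 transitions.

13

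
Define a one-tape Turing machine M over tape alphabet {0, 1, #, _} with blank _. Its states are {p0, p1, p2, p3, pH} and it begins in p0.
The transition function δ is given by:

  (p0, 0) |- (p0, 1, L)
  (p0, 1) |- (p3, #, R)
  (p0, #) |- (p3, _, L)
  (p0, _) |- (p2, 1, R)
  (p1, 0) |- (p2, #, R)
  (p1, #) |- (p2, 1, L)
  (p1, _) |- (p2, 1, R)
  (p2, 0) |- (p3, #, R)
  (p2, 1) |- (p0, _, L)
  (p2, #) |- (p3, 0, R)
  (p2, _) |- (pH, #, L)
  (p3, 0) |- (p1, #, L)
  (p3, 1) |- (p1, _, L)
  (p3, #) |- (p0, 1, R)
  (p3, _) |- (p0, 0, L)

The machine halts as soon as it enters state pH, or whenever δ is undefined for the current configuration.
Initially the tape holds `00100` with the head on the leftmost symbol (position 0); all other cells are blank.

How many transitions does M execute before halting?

14

state=p0 head=0 tape=____[0]0100   (p0,0)→(p0,1,L)
state=p0 head=-1 tape=___[_]10100   (p0,_)→(p2,1,R)
state=p2 head=0 tape=___1[1]0100   (p2,1)→(p0,_,L)
state=p0 head=-1 tape=___[1]_0100   (p0,1)→(p3,#,R)
state=p3 head=0 tape=___#[_]0100   (p3,_)→(p0,0,L)
state=p0 head=-1 tape=___[#]00100   (p0,#)→(p3,_,L)
state=p3 head=-2 tape=__[_]_00100   (p3,_)→(p0,0,L)
state=p0 head=-3 tape=_[_]0_00100   (p0,_)→(p2,1,R)
state=p2 head=-2 tape=_1[0]_00100   (p2,0)→(p3,#,R)
state=p3 head=-1 tape=_1#[_]00100   (p3,_)→(p0,0,L)
state=p0 head=-2 tape=_1[#]000100   (p0,#)→(p3,_,L)
state=p3 head=-3 tape=_[1]_000100   (p3,1)→(p1,_,L)
state=p1 head=-4 tape=[_]__000100   (p1,_)→(p2,1,R)
state=p2 head=-3 tape=1[_]_000100   (p2,_)→(pH,#,L)
state=pH head=-4 tape=[1]#_000100
M halts after 14 transitions.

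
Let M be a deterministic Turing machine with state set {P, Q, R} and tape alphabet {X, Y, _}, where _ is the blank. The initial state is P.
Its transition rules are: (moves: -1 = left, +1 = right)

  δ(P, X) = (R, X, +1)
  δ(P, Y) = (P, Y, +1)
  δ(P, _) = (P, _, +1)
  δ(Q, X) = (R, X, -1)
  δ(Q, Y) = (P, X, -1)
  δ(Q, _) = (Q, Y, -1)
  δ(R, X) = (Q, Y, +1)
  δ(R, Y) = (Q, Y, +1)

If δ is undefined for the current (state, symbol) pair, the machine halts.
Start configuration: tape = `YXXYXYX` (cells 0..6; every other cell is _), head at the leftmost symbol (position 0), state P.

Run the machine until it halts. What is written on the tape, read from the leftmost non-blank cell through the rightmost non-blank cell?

P | [Y]XXYXYX__   read Y → write Y, move +1, go to P
P | Y[X]XYXYX__   read X → write X, move +1, go to R
R | YX[X]YXYX__   read X → write Y, move +1, go to Q
Q | YXY[Y]XYX__   read Y → write X, move -1, go to P
P | YX[Y]XXYX__   read Y → write Y, move +1, go to P
P | YXY[X]XYX__   read X → write X, move +1, go to R
R | YXYX[X]YX__   read X → write Y, move +1, go to Q
Q | YXYXY[Y]X__   read Y → write X, move -1, go to P
P | YXYX[Y]XX__   read Y → write Y, move +1, go to P
P | YXYXY[X]X__   read X → write X, move +1, go to R
R | YXYXYX[X]__   read X → write Y, move +1, go to Q
Q | YXYXYXY[_]_   read _ → write Y, move -1, go to Q
Q | YXYXYX[Y]Y_   read Y → write X, move -1, go to P
P | YXYXY[X]XY_   read X → write X, move +1, go to R
R | YXYXYX[X]Y_   read X → write Y, move +1, go to Q
Q | YXYXYXY[Y]_   read Y → write X, move -1, go to P
P | YXYXYX[Y]X_   read Y → write Y, move +1, go to P
P | YXYXYXY[X]_   read X → write X, move +1, go to R
R | YXYXYXYX[_]
The non-blank tape span at halt is YXYXYXYX.

YXYXYXYX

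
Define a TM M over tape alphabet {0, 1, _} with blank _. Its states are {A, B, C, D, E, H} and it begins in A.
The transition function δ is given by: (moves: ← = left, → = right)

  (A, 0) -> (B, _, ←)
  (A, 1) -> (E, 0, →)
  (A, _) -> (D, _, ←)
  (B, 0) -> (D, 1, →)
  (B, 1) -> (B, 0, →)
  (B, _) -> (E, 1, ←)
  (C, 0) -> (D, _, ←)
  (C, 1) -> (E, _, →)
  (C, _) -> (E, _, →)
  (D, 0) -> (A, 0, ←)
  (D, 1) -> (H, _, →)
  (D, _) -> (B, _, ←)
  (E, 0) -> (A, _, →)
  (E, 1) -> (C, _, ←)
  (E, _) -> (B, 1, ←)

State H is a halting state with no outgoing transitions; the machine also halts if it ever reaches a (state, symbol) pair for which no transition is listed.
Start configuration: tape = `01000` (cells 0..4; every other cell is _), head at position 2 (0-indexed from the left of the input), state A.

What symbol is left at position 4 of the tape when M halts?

_

A | 01[0]00_   read 0 → write _, move ←, go to B
B | 0[1]_00_   read 1 → write 0, move →, go to B
B | 00[_]00_   read _ → write 1, move ←, go to E
E | 0[0]100_   read 0 → write _, move →, go to A
A | 0_[1]00_   read 1 → write 0, move →, go to E
E | 0_0[0]0_   read 0 → write _, move →, go to A
A | 0_0_[0]_   read 0 → write _, move ←, go to B
B | 0_0[_]__   read _ → write 1, move ←, go to E
E | 0_[0]1__   read 0 → write _, move →, go to A
A | 0__[1]__   read 1 → write 0, move →, go to E
E | 0__0[_]_   read _ → write 1, move ←, go to B
B | 0__[0]1_   read 0 → write 1, move →, go to D
D | 0__1[1]_   read 1 → write _, move →, go to H
H | 0__1_[_]
Cell 4 holds _ when M halts.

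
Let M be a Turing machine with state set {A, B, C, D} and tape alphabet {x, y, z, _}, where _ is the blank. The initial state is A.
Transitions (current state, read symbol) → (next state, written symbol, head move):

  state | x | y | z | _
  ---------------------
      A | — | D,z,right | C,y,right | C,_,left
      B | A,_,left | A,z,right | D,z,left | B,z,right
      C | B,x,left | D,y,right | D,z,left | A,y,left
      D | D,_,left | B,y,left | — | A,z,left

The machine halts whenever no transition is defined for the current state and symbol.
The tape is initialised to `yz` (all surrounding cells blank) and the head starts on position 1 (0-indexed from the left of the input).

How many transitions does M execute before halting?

A | _y[z]__   read z → write y, move right, go to C
C | _yy[_]_   read _ → write y, move left, go to A
A | _y[y]y_   read y → write z, move right, go to D
D | _yz[y]_   read y → write y, move left, go to B
B | _y[z]y_   read z → write z, move left, go to D
D | _[y]zy_   read y → write y, move left, go to B
B | [_]yzy_   read _ → write z, move right, go to B
B | z[y]zy_   read y → write z, move right, go to A
A | zz[z]y_   read z → write y, move right, go to C
C | zzy[y]_   read y → write y, move right, go to D
D | zzyy[_]   read _ → write z, move left, go to A
A | zzy[y]z   read y → write z, move right, go to D
D | zzyz[z]
M halts after 12 transitions.

12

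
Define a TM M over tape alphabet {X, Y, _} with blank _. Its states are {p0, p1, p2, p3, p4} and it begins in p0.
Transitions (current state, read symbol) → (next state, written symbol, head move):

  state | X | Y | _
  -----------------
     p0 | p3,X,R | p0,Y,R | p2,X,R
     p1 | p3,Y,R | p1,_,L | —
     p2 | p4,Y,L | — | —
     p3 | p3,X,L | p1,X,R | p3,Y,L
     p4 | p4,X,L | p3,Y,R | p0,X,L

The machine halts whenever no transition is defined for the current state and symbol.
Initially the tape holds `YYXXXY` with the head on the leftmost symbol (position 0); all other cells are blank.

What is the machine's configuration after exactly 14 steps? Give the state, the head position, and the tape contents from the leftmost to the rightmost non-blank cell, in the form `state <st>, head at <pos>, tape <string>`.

p0 | [Y]YXXXY_   read Y → write Y, move R, go to p0
p0 | Y[Y]XXXY_   read Y → write Y, move R, go to p0
p0 | YY[X]XXY_   read X → write X, move R, go to p3
p3 | YYX[X]XY_   read X → write X, move L, go to p3
p3 | YY[X]XXY_   read X → write X, move L, go to p3
p3 | Y[Y]XXXY_   read Y → write X, move R, go to p1
p1 | YX[X]XXY_   read X → write Y, move R, go to p3
p3 | YXY[X]XY_   read X → write X, move L, go to p3
p3 | YX[Y]XXY_   read Y → write X, move R, go to p1
p1 | YXX[X]XY_   read X → write Y, move R, go to p3
p3 | YXXY[X]Y_   read X → write X, move L, go to p3
p3 | YXX[Y]XY_   read Y → write X, move R, go to p1
p1 | YXXX[X]Y_   read X → write Y, move R, go to p3
p3 | YXXXY[Y]_   read Y → write X, move R, go to p1
p1 | YXXXYX[_]
After 14 steps: state p1, head at 6, tape YXXXYX.

state p1, head at 6, tape YXXXYX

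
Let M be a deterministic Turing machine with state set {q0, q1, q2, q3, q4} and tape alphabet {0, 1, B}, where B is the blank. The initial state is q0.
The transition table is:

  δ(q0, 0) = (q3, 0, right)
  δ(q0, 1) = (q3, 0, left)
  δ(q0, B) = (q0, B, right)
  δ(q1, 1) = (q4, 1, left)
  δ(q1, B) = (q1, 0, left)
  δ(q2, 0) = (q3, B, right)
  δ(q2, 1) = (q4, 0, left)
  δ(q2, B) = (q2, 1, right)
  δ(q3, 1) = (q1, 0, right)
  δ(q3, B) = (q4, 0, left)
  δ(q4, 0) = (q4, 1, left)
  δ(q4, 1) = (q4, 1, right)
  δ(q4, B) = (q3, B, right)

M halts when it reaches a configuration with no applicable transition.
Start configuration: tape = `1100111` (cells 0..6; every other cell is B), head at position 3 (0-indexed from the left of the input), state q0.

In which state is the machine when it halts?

state=q0 head=3 tape=110[0]111BB   (q0,0)→(q3,0,right)
state=q3 head=4 tape=1100[1]11BB   (q3,1)→(q1,0,right)
state=q1 head=5 tape=11000[1]1BB   (q1,1)→(q4,1,left)
state=q4 head=4 tape=1100[0]11BB   (q4,0)→(q4,1,left)
state=q4 head=3 tape=110[0]111BB   (q4,0)→(q4,1,left)
state=q4 head=2 tape=11[0]1111BB   (q4,0)→(q4,1,left)
state=q4 head=1 tape=1[1]11111BB   (q4,1)→(q4,1,right)
state=q4 head=2 tape=11[1]1111BB   (q4,1)→(q4,1,right)
state=q4 head=3 tape=111[1]111BB   (q4,1)→(q4,1,right)
state=q4 head=4 tape=1111[1]11BB   (q4,1)→(q4,1,right)
state=q4 head=5 tape=11111[1]1BB   (q4,1)→(q4,1,right)
state=q4 head=6 tape=111111[1]BB   (q4,1)→(q4,1,right)
state=q4 head=7 tape=1111111[B]B   (q4,B)→(q3,B,right)
state=q3 head=8 tape=1111111B[B]   (q3,B)→(q4,0,left)
state=q4 head=7 tape=1111111[B]0   (q4,B)→(q3,B,right)
state=q3 head=8 tape=1111111B[0]
No transition is defined for (q3, 0); M halts in state q3.

q3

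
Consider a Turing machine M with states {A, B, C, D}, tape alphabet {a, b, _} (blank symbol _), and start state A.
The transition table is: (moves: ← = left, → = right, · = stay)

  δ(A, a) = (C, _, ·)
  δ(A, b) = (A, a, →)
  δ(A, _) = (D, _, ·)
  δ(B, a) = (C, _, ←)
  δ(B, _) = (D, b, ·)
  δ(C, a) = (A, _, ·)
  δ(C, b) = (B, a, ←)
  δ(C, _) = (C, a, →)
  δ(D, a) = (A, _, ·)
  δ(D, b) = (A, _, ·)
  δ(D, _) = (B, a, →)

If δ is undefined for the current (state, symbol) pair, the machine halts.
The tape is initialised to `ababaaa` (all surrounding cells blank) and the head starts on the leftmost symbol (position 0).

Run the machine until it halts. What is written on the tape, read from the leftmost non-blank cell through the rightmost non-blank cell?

aaaabaaa

A | _[a]babaaa   read a → write _, move ·, go to C
C | _[_]babaaa   read _ → write a, move →, go to C
C | _a[b]abaaa   read b → write a, move ←, go to B
B | _[a]aabaaa   read a → write _, move ←, go to C
C | [_]_aabaaa   read _ → write a, move →, go to C
C | a[_]aabaaa   read _ → write a, move →, go to C
C | aa[a]abaaa   read a → write _, move ·, go to A
A | aa[_]abaaa   read _ → write _, move ·, go to D
D | aa[_]abaaa   read _ → write a, move →, go to B
B | aaa[a]baaa   read a → write _, move ←, go to C
C | aa[a]_baaa   read a → write _, move ·, go to A
A | aa[_]_baaa   read _ → write _, move ·, go to D
D | aa[_]_baaa   read _ → write a, move →, go to B
B | aaa[_]baaa   read _ → write b, move ·, go to D
D | aaa[b]baaa   read b → write _, move ·, go to A
A | aaa[_]baaa   read _ → write _, move ·, go to D
D | aaa[_]baaa   read _ → write a, move →, go to B
B | aaaa[b]aaa
The non-blank tape span at halt is aaaabaaa.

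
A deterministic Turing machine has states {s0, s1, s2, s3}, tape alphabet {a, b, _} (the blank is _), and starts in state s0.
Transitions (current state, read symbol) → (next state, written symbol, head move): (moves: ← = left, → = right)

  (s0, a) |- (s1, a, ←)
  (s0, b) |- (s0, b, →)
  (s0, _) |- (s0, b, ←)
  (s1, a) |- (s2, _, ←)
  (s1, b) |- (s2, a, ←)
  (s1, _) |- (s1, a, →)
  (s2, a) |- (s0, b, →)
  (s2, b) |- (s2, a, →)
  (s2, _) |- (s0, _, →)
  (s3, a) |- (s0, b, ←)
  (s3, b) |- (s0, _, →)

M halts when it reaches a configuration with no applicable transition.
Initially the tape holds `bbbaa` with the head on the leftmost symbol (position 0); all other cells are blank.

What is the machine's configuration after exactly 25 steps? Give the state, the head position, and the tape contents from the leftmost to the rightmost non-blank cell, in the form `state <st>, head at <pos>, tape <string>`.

state s0, head at -1, tape bbaaaa

state=s0 head=0 tape=_[b]bbaa   (s0,b)→(s0,b,→)
state=s0 head=1 tape=_b[b]baa   (s0,b)→(s0,b,→)
state=s0 head=2 tape=_bb[b]aa   (s0,b)→(s0,b,→)
state=s0 head=3 tape=_bbb[a]a   (s0,a)→(s1,a,←)
state=s1 head=2 tape=_bb[b]aa   (s1,b)→(s2,a,←)
state=s2 head=1 tape=_b[b]aaa   (s2,b)→(s2,a,→)
state=s2 head=2 tape=_ba[a]aa   (s2,a)→(s0,b,→)
state=s0 head=3 tape=_bab[a]a   (s0,a)→(s1,a,←)
state=s1 head=2 tape=_ba[b]aa   (s1,b)→(s2,a,←)
state=s2 head=1 tape=_b[a]aaa   (s2,a)→(s0,b,→)
state=s0 head=2 tape=_bb[a]aa   (s0,a)→(s1,a,←)
state=s1 head=1 tape=_b[b]aaa   (s1,b)→(s2,a,←)
state=s2 head=0 tape=_[b]aaaa   (s2,b)→(s2,a,→)
state=s2 head=1 tape=_a[a]aaa   (s2,a)→(s0,b,→)
state=s0 head=2 tape=_ab[a]aa   (s0,a)→(s1,a,←)
state=s1 head=1 tape=_a[b]aaa   (s1,b)→(s2,a,←)
state=s2 head=0 tape=_[a]aaaa   (s2,a)→(s0,b,→)
state=s0 head=1 tape=_b[a]aaa   (s0,a)→(s1,a,←)
state=s1 head=0 tape=_[b]aaaa   (s1,b)→(s2,a,←)
state=s2 head=-1 tape=[_]aaaaa   (s2,_)→(s0,_,→)
state=s0 head=0 tape=_[a]aaaa   (s0,a)→(s1,a,←)
state=s1 head=-1 tape=[_]aaaaa   (s1,_)→(s1,a,→)
state=s1 head=0 tape=a[a]aaaa   (s1,a)→(s2,_,←)
state=s2 head=-1 tape=[a]_aaaa   (s2,a)→(s0,b,→)
state=s0 head=0 tape=b[_]aaaa   (s0,_)→(s0,b,←)
state=s0 head=-1 tape=[b]baaaa
After 25 steps: state s0, head at -1, tape bbaaaa.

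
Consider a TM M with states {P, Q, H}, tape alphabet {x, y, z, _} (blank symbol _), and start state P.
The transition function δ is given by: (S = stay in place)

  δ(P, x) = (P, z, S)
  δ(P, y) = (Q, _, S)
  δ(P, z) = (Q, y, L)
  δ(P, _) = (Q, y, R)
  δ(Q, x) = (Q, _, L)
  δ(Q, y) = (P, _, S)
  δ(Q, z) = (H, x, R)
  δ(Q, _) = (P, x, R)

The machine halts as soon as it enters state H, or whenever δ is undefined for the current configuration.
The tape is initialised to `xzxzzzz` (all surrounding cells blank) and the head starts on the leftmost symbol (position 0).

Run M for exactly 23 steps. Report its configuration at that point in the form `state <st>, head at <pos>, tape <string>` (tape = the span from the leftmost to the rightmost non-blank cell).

P | __[x]zxzzzz   read x → write z, move S, go to P
P | __[z]zxzzzz   read z → write y, move L, go to Q
Q | _[_]yzxzzzz   read _ → write x, move R, go to P
P | _x[y]zxzzzz   read y → write _, move S, go to Q
Q | _x[_]zxzzzz   read _ → write x, move R, go to P
P | _xx[z]xzzzz   read z → write y, move L, go to Q
Q | _x[x]yxzzzz   read x → write _, move L, go to Q
Q | _[x]_yxzzzz   read x → write _, move L, go to Q
Q | [_]__yxzzzz   read _ → write x, move R, go to P
P | x[_]_yxzzzz   read _ → write y, move R, go to Q
Q | xy[_]yxzzzz   read _ → write x, move R, go to P
P | xyx[y]xzzzz   read y → write _, move S, go to Q
Q | xyx[_]xzzzz   read _ → write x, move R, go to P
P | xyxx[x]zzzz   read x → write z, move S, go to P
P | xyxx[z]zzzz   read z → write y, move L, go to Q
Q | xyx[x]yzzzz   read x → write _, move L, go to Q
Q | xy[x]_yzzzz   read x → write _, move L, go to Q
Q | x[y]__yzzzz   read y → write _, move S, go to P
P | x[_]__yzzzz   read _ → write y, move R, go to Q
Q | xy[_]_yzzzz   read _ → write x, move R, go to P
P | xyx[_]yzzzz   read _ → write y, move R, go to Q
Q | xyxy[y]zzzz   read y → write _, move S, go to P
P | xyxy[_]zzzz   read _ → write y, move R, go to Q
Q | xyxyy[z]zzz
After 23 steps: state Q, head at 3, tape xyxyyzzzz.

state Q, head at 3, tape xyxyyzzzz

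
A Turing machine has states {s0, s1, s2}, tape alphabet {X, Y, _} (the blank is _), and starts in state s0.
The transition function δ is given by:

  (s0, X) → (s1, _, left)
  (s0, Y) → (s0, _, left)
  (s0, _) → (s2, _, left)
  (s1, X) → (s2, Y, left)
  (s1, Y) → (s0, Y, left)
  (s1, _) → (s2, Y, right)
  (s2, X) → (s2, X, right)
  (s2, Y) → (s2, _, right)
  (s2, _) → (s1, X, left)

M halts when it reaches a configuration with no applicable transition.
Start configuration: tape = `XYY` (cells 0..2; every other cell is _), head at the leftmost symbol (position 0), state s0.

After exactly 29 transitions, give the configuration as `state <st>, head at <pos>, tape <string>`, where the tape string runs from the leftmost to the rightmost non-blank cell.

state s2, head at 3, tape X_X_YXYX

s0 | ____[X]YY___   read X → write _, move left, go to s1
s1 | ___[_]_YY___   read _ → write Y, move right, go to s2
s2 | ___Y[_]YY___   read _ → write X, move left, go to s1
s1 | ___[Y]XYY___   read Y → write Y, move left, go to s0
s0 | __[_]YXYY___   read _ → write _, move left, go to s2
s2 | _[_]_YXYY___   read _ → write X, move left, go to s1
s1 | [_]X_YXYY___   read _ → write Y, move right, go to s2
s2 | Y[X]_YXYY___   read X → write X, move right, go to s2
s2 | YX[_]YXYY___   read _ → write X, move left, go to s1
s1 | Y[X]XYXYY___   read X → write Y, move left, go to s2
s2 | [Y]YXYXYY___   read Y → write _, move right, go to s2
s2 | _[Y]XYXYY___   read Y → write _, move right, go to s2
s2 | __[X]YXYY___   read X → write X, move right, go to s2
s2 | __X[Y]XYY___   read Y → write _, move right, go to s2
s2 | __X_[X]YY___   read X → write X, move right, go to s2
s2 | __X_X[Y]Y___   read Y → write _, move right, go to s2
s2 | __X_X_[Y]___   read Y → write _, move right, go to s2
s2 | __X_X__[_]__   read _ → write X, move left, go to s1
s1 | __X_X_[_]X__   read _ → write Y, move right, go to s2
s2 | __X_X_Y[X]__   read X → write X, move right, go to s2
s2 | __X_X_YX[_]_   read _ → write X, move left, go to s1
s1 | __X_X_Y[X]X_   read X → write Y, move left, go to s2
s2 | __X_X_[Y]YX_   read Y → write _, move right, go to s2
s2 | __X_X__[Y]X_   read Y → write _, move right, go to s2
s2 | __X_X___[X]_   read X → write X, move right, go to s2
s2 | __X_X___X[_]   read _ → write X, move left, go to s1
s1 | __X_X___[X]X   read X → write Y, move left, go to s2
s2 | __X_X__[_]YX   read _ → write X, move left, go to s1
s1 | __X_X_[_]XYX   read _ → write Y, move right, go to s2
s2 | __X_X_Y[X]YX
After 29 steps: state s2, head at 3, tape X_X_YXYX.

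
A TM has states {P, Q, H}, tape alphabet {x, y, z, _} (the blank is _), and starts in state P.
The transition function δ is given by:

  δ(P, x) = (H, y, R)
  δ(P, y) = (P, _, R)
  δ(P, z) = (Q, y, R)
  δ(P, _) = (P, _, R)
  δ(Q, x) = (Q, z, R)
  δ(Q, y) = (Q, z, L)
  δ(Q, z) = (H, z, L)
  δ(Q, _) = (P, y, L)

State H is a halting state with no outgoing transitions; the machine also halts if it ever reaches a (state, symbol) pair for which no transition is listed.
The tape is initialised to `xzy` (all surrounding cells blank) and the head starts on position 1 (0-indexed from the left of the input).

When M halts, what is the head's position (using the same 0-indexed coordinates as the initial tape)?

state=P head=1 tape=x[z]y   (P,z)→(Q,y,R)
state=Q head=2 tape=xy[y]   (Q,y)→(Q,z,L)
state=Q head=1 tape=x[y]z   (Q,y)→(Q,z,L)
state=Q head=0 tape=[x]zz   (Q,x)→(Q,z,R)
state=Q head=1 tape=z[z]z   (Q,z)→(H,z,L)
state=H head=0 tape=[z]zz
At halt the head is at cell 0.

0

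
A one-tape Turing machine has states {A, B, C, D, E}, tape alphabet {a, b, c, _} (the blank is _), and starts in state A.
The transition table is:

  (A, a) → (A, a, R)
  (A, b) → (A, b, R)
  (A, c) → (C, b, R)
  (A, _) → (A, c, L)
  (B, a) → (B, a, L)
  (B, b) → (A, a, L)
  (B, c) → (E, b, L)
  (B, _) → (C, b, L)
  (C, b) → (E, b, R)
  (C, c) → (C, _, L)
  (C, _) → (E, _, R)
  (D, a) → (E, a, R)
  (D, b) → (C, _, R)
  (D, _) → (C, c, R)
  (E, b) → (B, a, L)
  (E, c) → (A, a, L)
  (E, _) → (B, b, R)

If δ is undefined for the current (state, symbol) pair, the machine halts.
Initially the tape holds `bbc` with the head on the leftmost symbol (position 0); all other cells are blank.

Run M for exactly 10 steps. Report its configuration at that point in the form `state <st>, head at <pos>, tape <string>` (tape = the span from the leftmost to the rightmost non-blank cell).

state=A head=0 tape=[b]bc___   (A,b)→(A,b,R)
state=A head=1 tape=b[b]c___   (A,b)→(A,b,R)
state=A head=2 tape=bb[c]___   (A,c)→(C,b,R)
state=C head=3 tape=bbb[_]__   (C,_)→(E,_,R)
state=E head=4 tape=bbb_[_]_   (E,_)→(B,b,R)
state=B head=5 tape=bbb_b[_]   (B,_)→(C,b,L)
state=C head=4 tape=bbb_[b]b   (C,b)→(E,b,R)
state=E head=5 tape=bbb_b[b]   (E,b)→(B,a,L)
state=B head=4 tape=bbb_[b]a   (B,b)→(A,a,L)
state=A head=3 tape=bbb[_]aa   (A,_)→(A,c,L)
state=A head=2 tape=bb[b]caa
After 10 steps: state A, head at 2, tape bbbcaa.

state A, head at 2, tape bbbcaa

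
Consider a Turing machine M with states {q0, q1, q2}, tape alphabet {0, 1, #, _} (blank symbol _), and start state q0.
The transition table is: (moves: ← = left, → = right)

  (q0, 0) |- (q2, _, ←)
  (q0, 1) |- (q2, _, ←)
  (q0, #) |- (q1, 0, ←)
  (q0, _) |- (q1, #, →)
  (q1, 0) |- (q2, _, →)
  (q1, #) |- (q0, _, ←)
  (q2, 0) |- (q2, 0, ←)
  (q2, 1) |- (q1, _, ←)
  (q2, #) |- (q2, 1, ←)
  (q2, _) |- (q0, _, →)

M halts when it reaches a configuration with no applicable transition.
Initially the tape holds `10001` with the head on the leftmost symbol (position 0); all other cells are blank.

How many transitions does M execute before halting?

q0 | _[1]0001   read 1 → write _, move ←, go to q2
q2 | [_]_0001   read _ → write _, move →, go to q0
q0 | _[_]0001   read _ → write #, move →, go to q1
q1 | _#[0]001   read 0 → write _, move →, go to q2
q2 | _#_[0]01   read 0 → write 0, move ←, go to q2
q2 | _#[_]001   read _ → write _, move →, go to q0
q0 | _#_[0]01   read 0 → write _, move ←, go to q2
q2 | _#[_]_01   read _ → write _, move →, go to q0
q0 | _#_[_]01   read _ → write #, move →, go to q1
q1 | _#_#[0]1   read 0 → write _, move →, go to q2
q2 | _#_#_[1]   read 1 → write _, move ←, go to q1
q1 | _#_#[_]_
M halts after 11 transitions.

11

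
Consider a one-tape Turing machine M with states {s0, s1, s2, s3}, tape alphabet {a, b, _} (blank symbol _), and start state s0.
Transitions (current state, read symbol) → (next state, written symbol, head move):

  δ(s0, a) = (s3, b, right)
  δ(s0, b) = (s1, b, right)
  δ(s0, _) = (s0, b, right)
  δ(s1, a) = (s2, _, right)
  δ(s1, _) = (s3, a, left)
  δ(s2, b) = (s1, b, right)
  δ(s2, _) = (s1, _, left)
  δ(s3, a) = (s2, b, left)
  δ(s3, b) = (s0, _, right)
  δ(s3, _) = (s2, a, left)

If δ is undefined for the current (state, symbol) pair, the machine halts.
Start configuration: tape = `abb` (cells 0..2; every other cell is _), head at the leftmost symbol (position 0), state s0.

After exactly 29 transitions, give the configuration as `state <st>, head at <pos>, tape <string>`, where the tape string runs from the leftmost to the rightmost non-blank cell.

state s1, head at 7, tape b_____ba

s0 | [a]bb_____   read a → write b, move right, go to s3
s3 | b[b]b_____   read b → write _, move right, go to s0
s0 | b_[b]_____   read b → write b, move right, go to s1
s1 | b_b[_]____   read _ → write a, move left, go to s3
s3 | b_[b]a____   read b → write _, move right, go to s0
s0 | b__[a]____   read a → write b, move right, go to s3
s3 | b__b[_]___   read _ → write a, move left, go to s2
s2 | b__[b]a___   read b → write b, move right, go to s1
s1 | b__b[a]___   read a → write _, move right, go to s2
s2 | b__b_[_]__   read _ → write _, move left, go to s1
s1 | b__b[_]___   read _ → write a, move left, go to s3
s3 | b__[b]a___   read b → write _, move right, go to s0
s0 | b___[a]___   read a → write b, move right, go to s3
s3 | b___b[_]__   read _ → write a, move left, go to s2
s2 | b___[b]a__   read b → write b, move right, go to s1
s1 | b___b[a]__   read a → write _, move right, go to s2
s2 | b___b_[_]_   read _ → write _, move left, go to s1
s1 | b___b[_]__   read _ → write a, move left, go to s3
s3 | b___[b]a__   read b → write _, move right, go to s0
s0 | b____[a]__   read a → write b, move right, go to s3
s3 | b____b[_]_   read _ → write a, move left, go to s2
s2 | b____[b]a_   read b → write b, move right, go to s1
s1 | b____b[a]_   read a → write _, move right, go to s2
s2 | b____b_[_]   read _ → write _, move left, go to s1
s1 | b____b[_]_   read _ → write a, move left, go to s3
s3 | b____[b]a_   read b → write _, move right, go to s0
s0 | b_____[a]_   read a → write b, move right, go to s3
s3 | b_____b[_]   read _ → write a, move left, go to s2
s2 | b_____[b]a   read b → write b, move right, go to s1
s1 | b_____b[a]
After 29 steps: state s1, head at 7, tape b_____ba.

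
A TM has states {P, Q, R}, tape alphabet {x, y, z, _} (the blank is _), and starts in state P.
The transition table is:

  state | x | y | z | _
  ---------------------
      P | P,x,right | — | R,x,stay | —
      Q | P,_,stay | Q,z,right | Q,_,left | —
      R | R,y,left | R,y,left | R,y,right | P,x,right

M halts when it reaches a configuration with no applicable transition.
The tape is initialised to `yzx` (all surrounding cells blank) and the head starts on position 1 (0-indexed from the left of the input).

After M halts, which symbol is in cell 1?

state=P head=1 tape=_y[z]x   (P,z)→(R,x,stay)
state=R head=1 tape=_y[x]x   (R,x)→(R,y,left)
state=R head=0 tape=_[y]yx   (R,y)→(R,y,left)
state=R head=-1 tape=[_]yyx   (R,_)→(P,x,right)
state=P head=0 tape=x[y]yx
Cell 1 holds y when M halts.

y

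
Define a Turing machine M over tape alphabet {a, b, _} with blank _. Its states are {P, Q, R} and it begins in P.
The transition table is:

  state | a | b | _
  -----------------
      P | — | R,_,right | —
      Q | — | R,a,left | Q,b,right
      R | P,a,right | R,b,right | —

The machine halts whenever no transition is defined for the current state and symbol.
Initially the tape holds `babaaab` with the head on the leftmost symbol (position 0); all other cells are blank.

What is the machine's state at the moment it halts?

state=P head=0 tape=[b]abaaab   (P,b)→(R,_,right)
state=R head=1 tape=_[a]baaab   (R,a)→(P,a,right)
state=P head=2 tape=_a[b]aaab   (P,b)→(R,_,right)
state=R head=3 tape=_a_[a]aab   (R,a)→(P,a,right)
state=P head=4 tape=_a_a[a]ab
No transition is defined for (P, a); M halts in state P.

P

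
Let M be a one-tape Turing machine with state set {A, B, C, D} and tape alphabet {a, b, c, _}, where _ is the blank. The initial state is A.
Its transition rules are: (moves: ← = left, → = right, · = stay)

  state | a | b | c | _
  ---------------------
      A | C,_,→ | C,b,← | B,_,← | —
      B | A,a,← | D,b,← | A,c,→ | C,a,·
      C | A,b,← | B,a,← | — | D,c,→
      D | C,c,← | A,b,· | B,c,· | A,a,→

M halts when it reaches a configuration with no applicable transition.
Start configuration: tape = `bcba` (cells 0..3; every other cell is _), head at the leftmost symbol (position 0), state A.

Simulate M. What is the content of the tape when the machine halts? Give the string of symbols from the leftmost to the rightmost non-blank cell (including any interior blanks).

A | _[b]cba   read b → write b, move ←, go to C
C | [_]bcba   read _ → write c, move →, go to D
D | c[b]cba   read b → write b, move ·, go to A
A | c[b]cba   read b → write b, move ←, go to C
C | [c]bcba
The non-blank tape span at halt is cbcba.

cbcba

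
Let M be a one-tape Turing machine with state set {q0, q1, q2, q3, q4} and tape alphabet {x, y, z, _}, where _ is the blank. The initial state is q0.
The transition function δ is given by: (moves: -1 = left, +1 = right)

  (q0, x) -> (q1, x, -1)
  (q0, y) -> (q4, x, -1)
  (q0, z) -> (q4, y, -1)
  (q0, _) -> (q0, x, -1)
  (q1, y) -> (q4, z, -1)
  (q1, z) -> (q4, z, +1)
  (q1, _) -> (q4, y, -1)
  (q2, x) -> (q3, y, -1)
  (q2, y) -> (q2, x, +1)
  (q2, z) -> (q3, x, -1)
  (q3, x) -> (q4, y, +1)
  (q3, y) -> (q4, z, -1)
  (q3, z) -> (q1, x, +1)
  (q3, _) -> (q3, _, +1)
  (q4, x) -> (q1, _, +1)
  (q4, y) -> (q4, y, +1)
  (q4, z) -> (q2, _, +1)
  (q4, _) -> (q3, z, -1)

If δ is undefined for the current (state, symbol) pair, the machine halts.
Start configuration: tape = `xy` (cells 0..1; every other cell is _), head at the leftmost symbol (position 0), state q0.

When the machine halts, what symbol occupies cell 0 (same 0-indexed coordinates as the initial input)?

z

state=q0 head=0 tape=___[x]y_   (q0,x)→(q1,x,-1)
state=q1 head=-1 tape=__[_]xy_   (q1,_)→(q4,y,-1)
state=q4 head=-2 tape=_[_]yxy_   (q4,_)→(q3,z,-1)
state=q3 head=-3 tape=[_]zyxy_   (q3,_)→(q3,_,+1)
state=q3 head=-2 tape=_[z]yxy_   (q3,z)→(q1,x,+1)
state=q1 head=-1 tape=_x[y]xy_   (q1,y)→(q4,z,-1)
state=q4 head=-2 tape=_[x]zxy_   (q4,x)→(q1,_,+1)
state=q1 head=-1 tape=__[z]xy_   (q1,z)→(q4,z,+1)
state=q4 head=0 tape=__z[x]y_   (q4,x)→(q1,_,+1)
state=q1 head=1 tape=__z_[y]_   (q1,y)→(q4,z,-1)
state=q4 head=0 tape=__z[_]z_   (q4,_)→(q3,z,-1)
state=q3 head=-1 tape=__[z]zz_   (q3,z)→(q1,x,+1)
state=q1 head=0 tape=__x[z]z_   (q1,z)→(q4,z,+1)
state=q4 head=1 tape=__xz[z]_   (q4,z)→(q2,_,+1)
state=q2 head=2 tape=__xz_[_]
Cell 0 holds z when M halts.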